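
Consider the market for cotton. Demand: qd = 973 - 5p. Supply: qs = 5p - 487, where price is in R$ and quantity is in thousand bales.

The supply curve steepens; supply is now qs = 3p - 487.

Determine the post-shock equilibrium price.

182.5

Original equilibrium: 973 - 5p = 5p - 487 gives 1460 = 10p, so p = 146 and q = 243.
With the change applied: demand qd = 973 - 5p, supply qs = 3p - 487.
Setting them equal: 973 - 5p = 3p - 487 → 1460 = 8p, so p = 182.5 and q = 60.5.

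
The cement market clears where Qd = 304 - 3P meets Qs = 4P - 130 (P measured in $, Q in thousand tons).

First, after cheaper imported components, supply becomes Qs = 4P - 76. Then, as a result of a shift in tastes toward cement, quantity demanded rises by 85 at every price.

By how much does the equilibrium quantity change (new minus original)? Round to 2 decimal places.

Initially, 304 - 3P = 4P - 130, so 434 = 7P and P = 62, Q = 118.
With the change applied: demand Qd = 389 - 3P, supply Qs = 4P - 76.
Setting them equal: 389 - 3P = 4P - 76 → 465 = 7P, so P = 465/7 ≈ 66.4286 and Q = 1328/7 ≈ 189.7143.
ΔQ = 189.7143 − 118 = +71.71.

+71.71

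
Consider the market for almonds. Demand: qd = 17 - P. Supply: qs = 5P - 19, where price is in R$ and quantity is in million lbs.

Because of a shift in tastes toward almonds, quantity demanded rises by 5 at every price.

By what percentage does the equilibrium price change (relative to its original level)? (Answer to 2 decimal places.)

+13.89

Initially, 17 - P = 5P - 19, so 36 = 6P and P = 6, q = 11.
After the shift, demand is qd = 22 - P and supply is qs = 5P - 19.
Setting them equal: 22 - P = 5P - 19 → 41 = 6P, so P = 41/6 ≈ 6.8333 and q = 91/6 ≈ 15.1667.
%ΔP = (6.8333 − 6) / 6 × 100 = +13.89%.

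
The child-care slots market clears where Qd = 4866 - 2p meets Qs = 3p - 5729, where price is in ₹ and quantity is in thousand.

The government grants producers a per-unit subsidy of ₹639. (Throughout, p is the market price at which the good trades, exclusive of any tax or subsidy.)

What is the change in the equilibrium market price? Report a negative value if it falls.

Original equilibrium: 4866 - 2p = 3p - 5729 gives 10595 = 5p, so p = 2119 and Q = 628.
Since sellers receive the price plus the subsidy, the effective supply curve becomes Qs = 3p - 3812.
New equilibrium: 4866 - 2p = 3p - 3812 ⇒ 8678 = 5p ⇒ p = 1735.6, Q = 1394.8.
Δp = 1735.6 − 2119 = -383.4.

-383.4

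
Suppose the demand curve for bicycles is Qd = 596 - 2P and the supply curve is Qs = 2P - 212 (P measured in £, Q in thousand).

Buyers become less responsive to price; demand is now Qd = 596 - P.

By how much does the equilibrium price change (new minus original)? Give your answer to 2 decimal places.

Solve the original market: 596 - 2P = 2P - 212, hence P = 202 and Q = 192.
The shock moves the curves to Qd = 596 - P and Qs = 2P - 212.
Clearing the new market: 596 - P = 2P - 212, so P = 808/3 ≈ 269.3333 and Q = 980/3 ≈ 326.6667.
ΔP = 269.3333 − 202 = +67.33.

+67.33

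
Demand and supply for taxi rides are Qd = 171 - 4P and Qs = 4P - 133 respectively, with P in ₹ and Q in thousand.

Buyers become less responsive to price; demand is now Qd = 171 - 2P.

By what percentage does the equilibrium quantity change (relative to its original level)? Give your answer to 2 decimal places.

Original equilibrium: 171 - 4P = 4P - 133 gives 304 = 8P, so P = 38 and Q = 19.
The shock moves the curves to Qd = 171 - 2P and Qs = 4P - 133.
Equate the new curves: 171 - 2P = 4P - 133, giving 304 = 6P, P = 152/3 ≈ 50.6667, Q = 209/3 ≈ 69.6667.
%ΔQ = (69.6667 − 19) / 19 × 100 = +266.67%.

+266.67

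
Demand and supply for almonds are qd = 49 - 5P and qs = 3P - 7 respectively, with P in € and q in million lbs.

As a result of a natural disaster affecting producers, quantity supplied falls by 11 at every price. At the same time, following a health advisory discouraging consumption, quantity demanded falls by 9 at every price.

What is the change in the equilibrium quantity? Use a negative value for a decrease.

Initially, 49 - 5P = 3P - 7, so 56 = 8P and P = 7, q = 14.
The shock moves the curves to qd = 40 - 5P and qs = 3P - 18.
New equilibrium: 40 - 5P = 3P - 18 ⇒ 58 = 8P ⇒ P = 7.25, q = 3.75.
Δq = 3.75 − 14 = -10.25.

-10.25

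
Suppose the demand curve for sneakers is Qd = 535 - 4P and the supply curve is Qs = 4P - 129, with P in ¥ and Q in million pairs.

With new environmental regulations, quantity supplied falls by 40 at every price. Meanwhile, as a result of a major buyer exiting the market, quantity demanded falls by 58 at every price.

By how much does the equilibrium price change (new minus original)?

Original equilibrium: 535 - 4P = 4P - 129 gives 664 = 8P, so P = 83 and Q = 203.
The new curves are Qd = 477 - 4P (demand) and Qs = 4P - 169 (supply).
New equilibrium: 477 - 4P = 4P - 169 ⇒ 646 = 8P ⇒ P = 80.75, Q = 154.
ΔP = 80.75 − 83 = -2.25.

-2.25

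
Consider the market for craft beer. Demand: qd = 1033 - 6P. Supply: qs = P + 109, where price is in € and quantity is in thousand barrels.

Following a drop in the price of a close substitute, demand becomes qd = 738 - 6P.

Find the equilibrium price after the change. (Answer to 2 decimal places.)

89.86

Original equilibrium: 1033 - 6P = P + 109 gives 924 = 7P, so P = 132 and q = 241.
With the change applied: demand qd = 738 - 6P, supply qs = P + 109.
Setting them equal: 738 - 6P = P + 109 → 629 = 7P, so P = 629/7 ≈ 89.8571 and q = 1392/7 ≈ 198.8571.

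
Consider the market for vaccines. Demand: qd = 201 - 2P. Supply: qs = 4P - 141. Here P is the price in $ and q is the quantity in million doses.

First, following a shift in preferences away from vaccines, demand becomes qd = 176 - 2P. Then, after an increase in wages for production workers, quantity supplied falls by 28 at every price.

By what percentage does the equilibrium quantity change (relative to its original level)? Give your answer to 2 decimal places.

-29.89

Initially, 201 - 2P = 4P - 141, so 342 = 6P and P = 57, q = 87.
The shock moves the curves to qd = 176 - 2P and qs = 4P - 169.
New equilibrium: 176 - 2P = 4P - 169 ⇒ 345 = 6P ⇒ P = 57.5, q = 61.
%Δq = (61 − 87) / 87 × 100 = -29.89%.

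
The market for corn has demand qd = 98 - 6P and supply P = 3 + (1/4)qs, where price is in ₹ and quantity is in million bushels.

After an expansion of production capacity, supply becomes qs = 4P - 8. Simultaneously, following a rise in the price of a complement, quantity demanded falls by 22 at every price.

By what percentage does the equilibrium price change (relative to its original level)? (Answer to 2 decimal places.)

-23.64

Solve the original market: 98 - 6P = 4P - 12, hence P = 11 and q = 32.
After the shift, demand is qd = 76 - 6P and supply is qs = 4P - 8.
Setting them equal: 76 - 6P = 4P - 8 → 84 = 10P, so P = 8.4 and q = 25.6.
%ΔP = (8.4 − 11) / 11 × 100 = -23.64%.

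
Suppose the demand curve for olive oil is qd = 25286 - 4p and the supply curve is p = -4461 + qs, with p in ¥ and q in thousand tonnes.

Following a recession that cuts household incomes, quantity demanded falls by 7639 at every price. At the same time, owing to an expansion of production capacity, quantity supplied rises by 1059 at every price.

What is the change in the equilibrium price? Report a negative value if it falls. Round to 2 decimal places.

-1739.60

Original equilibrium: 25286 - 4p = p + 4461 gives 20825 = 5p, so p = 4165 and q = 8626.
The new curves are qd = 17647 - 4p (demand) and qs = p + 5520 (supply).
Setting them equal: 17647 - 4p = p + 5520 → 12127 = 5p, so p = 2425.4 and q = 7945.4.
Δp = 2425.4 − 4165 = -1739.60.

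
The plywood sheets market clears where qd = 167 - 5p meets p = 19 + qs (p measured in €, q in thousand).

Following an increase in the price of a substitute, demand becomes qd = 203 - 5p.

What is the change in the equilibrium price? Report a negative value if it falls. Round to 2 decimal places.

+6.00

Solve the original market: 167 - 5p = p - 19, hence p = 31 and q = 12.
After the shift, demand is qd = 203 - 5p and supply is qs = p - 19.
New equilibrium: 203 - 5p = p - 19 ⇒ 222 = 6p ⇒ p = 37, q = 18.
Δp = 37 − 31 = +6.00.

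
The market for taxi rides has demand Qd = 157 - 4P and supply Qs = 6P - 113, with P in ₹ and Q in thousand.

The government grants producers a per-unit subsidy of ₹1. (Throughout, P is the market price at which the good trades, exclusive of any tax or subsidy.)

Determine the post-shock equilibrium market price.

26.4

Solve the original market: 157 - 4P = 6P - 113, hence P = 27 and Q = 49.
Since sellers receive the price plus the subsidy, the effective supply curve becomes Qs = 6P - 107.
Setting them equal: 157 - 4P = 6P - 107 → 264 = 10P, so P = 26.4 and Q = 51.4.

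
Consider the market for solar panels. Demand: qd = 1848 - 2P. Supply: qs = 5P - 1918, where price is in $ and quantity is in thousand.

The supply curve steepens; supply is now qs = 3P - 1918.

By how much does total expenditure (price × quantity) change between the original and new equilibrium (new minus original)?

-158042.88

Before the shock: 1848 - 2P = 5P - 1918 ⇒ 3766 = 7P ⇒ P = 538, q = 772.
The shock moves the curves to qd = 1848 - 2P and qs = 3P - 1918.
Setting them equal: 1848 - 2P = 3P - 1918 → 3766 = 5P, so P = 753.2 and q = 341.6.
Expenditure moves from 538×772 = 415336 to 753.2×341.6 = 257293.12; change = -158042.88.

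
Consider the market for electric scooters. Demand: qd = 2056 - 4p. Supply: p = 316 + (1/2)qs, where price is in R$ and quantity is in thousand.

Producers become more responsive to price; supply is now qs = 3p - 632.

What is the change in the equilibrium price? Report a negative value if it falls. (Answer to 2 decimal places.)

-64.00

Before the shock: 2056 - 4p = 2p - 632 ⇒ 2688 = 6p ⇒ p = 448, q = 264.
With the change applied: demand qd = 2056 - 4p, supply qs = 3p - 632.
Clearing the new market: 2056 - 4p = 3p - 632, so p = 384 and q = 520.
Δp = 384 − 448 = -64.00.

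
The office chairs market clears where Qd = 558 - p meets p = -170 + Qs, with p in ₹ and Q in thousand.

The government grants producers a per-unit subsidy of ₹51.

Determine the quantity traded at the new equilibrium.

Initially, 558 - p = p + 170, so 388 = 2p and p = 194, Q = 364.
Since sellers receive the price plus the subsidy, the effective supply curve becomes Qs = p + 221.
Setting them equal: 558 - p = p + 221 → 337 = 2p, so p = 168.5 and Q = 389.5.

389.5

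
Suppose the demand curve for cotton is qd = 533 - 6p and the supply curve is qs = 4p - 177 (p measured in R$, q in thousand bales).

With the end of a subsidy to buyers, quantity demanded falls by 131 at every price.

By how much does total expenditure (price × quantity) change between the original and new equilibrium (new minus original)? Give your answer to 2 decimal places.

-4435.66

Initially, 533 - 6p = 4p - 177, so 710 = 10p and p = 71, q = 107.
After the shift, demand is qd = 402 - 6p and supply is qs = 4p - 177.
Equate the new curves: 402 - 6p = 4p - 177, giving 579 = 10p, p = 57.9, q = 54.6.
Expenditure moves from 71×107 = 7597 to 57.9×54.6 = 3161.34; change = -4435.66.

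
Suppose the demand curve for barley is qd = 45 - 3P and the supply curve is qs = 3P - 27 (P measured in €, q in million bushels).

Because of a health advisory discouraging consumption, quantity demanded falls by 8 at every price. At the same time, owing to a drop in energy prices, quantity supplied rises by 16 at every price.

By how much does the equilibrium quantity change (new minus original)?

+4

Before the shock: 45 - 3P = 3P - 27 ⇒ 72 = 6P ⇒ P = 12, q = 9.
After the shift, demand is qd = 37 - 3P and supply is qs = 3P - 11.
New equilibrium: 37 - 3P = 3P - 11 ⇒ 48 = 6P ⇒ P = 8, q = 13.
Δq = 13 − 9 = +4.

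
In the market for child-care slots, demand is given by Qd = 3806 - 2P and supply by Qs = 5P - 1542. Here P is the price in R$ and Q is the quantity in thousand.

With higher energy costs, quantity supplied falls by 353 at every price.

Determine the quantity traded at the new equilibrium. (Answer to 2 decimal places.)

Solve the original market: 3806 - 2P = 5P - 1542, hence P = 764 and Q = 2278.
The shock moves the curves to Qd = 3806 - 2P and Qs = 5P - 1895.
Clearing the new market: 3806 - 2P = 5P - 1895, so P = 5701/7 ≈ 814.4286 and Q = 15240/7 ≈ 2177.1429.

2177.14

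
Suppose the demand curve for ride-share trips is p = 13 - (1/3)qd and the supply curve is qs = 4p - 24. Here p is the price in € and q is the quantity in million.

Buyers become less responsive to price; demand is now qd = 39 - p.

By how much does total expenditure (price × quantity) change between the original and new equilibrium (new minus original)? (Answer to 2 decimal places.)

+224.64

Initially, 39 - 3p = 4p - 24, so 63 = 7p and p = 9, q = 12.
After the shift, demand is qd = 39 - p and supply is qs = 4p - 24.
Setting them equal: 39 - p = 4p - 24 → 63 = 5p, so p = 12.6 and q = 26.4.
Expenditure moves from 9×12 = 108 to 12.6×26.4 = 332.64; change = +224.64.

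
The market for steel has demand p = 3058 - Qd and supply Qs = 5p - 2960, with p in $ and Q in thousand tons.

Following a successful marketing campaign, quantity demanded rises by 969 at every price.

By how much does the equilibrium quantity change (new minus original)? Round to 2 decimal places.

Initially, 3058 - p = 5p - 2960, so 6018 = 6p and p = 1003, Q = 2055.
The new curves are Qd = 4027 - p (demand) and Qs = 5p - 2960 (supply).
New equilibrium: 4027 - p = 5p - 2960 ⇒ 6987 = 6p ⇒ p = 1164.5, Q = 2862.5.
ΔQ = 2862.5 − 2055 = +807.50.

+807.50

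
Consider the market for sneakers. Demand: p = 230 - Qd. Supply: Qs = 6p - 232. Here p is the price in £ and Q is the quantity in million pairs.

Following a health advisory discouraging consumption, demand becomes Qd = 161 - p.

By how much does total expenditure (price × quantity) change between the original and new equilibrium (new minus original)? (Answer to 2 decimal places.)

Initially, 230 - p = 6p - 232, so 462 = 7p and p = 66, Q = 164.
After the shift, demand is Qd = 161 - p and supply is Qs = 6p - 232.
Equate the new curves: 161 - p = 6p - 232, giving 393 = 7p, p = 393/7 ≈ 56.1429, Q = 734/7 ≈ 104.8571.
Expenditure moves from 66×164 = 10824 to 56.1429×104.8571 = 5886.9796; change = -4937.02.

-4937.02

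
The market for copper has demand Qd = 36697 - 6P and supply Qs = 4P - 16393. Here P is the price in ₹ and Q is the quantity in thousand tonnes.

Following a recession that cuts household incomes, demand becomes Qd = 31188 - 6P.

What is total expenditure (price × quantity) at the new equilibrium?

Initially, 36697 - 6P = 4P - 16393, so 53090 = 10P and P = 5309, Q = 4843.
The shock moves the curves to Qd = 31188 - 6P and Qs = 4P - 16393.
Clearing the new market: 31188 - 6P = 4P - 16393, so P = 4758.1 and Q = 2639.4.
New expenditure = 4758.1 × 2639.4 = 12558529.14.

12558529.14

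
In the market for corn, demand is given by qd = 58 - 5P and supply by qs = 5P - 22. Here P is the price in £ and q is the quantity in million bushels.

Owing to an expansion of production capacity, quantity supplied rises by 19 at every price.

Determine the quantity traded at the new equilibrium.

27.5

Before the shock: 58 - 5P = 5P - 22 ⇒ 80 = 10P ⇒ P = 8, q = 18.
With the change applied: demand qd = 58 - 5P, supply qs = 5P - 3.
Clearing the new market: 58 - 5P = 5P - 3, so P = 6.1 and q = 27.5.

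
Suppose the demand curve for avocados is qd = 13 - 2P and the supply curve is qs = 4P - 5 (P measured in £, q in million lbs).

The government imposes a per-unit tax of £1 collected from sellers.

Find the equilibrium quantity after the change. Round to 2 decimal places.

Original equilibrium: 13 - 2P = 4P - 5 gives 18 = 6P, so P = 3 and q = 7.
Since sellers keep the price net of the tax, the effective supply curve becomes qs = 4P - 9.
New equilibrium: 13 - 2P = 4P - 9 ⇒ 22 = 6P ⇒ P = 11/3 ≈ 3.6667, q = 17/3 ≈ 5.6667.

5.67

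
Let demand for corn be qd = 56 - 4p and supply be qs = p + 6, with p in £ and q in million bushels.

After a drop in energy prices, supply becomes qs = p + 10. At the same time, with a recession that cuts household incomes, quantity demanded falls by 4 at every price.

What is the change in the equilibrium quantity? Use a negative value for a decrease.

Before the shock: 56 - 4p = p + 6 ⇒ 50 = 5p ⇒ p = 10, q = 16.
With the change applied: demand qd = 52 - 4p, supply qs = p + 10.
Equate the new curves: 52 - 4p = p + 10, giving 42 = 5p, p = 8.4, q = 18.4.
Δq = 18.4 − 16 = +2.4.

+2.4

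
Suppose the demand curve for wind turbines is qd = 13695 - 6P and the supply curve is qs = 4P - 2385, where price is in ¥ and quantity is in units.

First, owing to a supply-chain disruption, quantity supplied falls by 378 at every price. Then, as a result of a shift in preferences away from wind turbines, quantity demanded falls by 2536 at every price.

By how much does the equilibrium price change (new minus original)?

Initially, 13695 - 6P = 4P - 2385, so 16080 = 10P and P = 1608, q = 4047.
The new curves are qd = 11159 - 6P (demand) and qs = 4P - 2763 (supply).
Setting them equal: 11159 - 6P = 4P - 2763 → 13922 = 10P, so P = 1392.2 and q = 2805.8.
ΔP = 1392.2 − 1608 = -215.8.

-215.8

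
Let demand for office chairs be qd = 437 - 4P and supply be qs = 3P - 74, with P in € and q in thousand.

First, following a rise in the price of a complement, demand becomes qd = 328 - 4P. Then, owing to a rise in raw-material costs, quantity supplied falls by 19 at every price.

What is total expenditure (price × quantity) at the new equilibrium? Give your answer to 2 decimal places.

5258.20

Solve the original market: 437 - 4P = 3P - 74, hence P = 73 and q = 145.
After the shift, demand is qd = 328 - 4P and supply is qs = 3P - 93.
Clearing the new market: 328 - 4P = 3P - 93, so P = 421/7 ≈ 60.1429 and q = 612/7 ≈ 87.4286.
New expenditure = 60.1429 × 87.4286 = 5258.20.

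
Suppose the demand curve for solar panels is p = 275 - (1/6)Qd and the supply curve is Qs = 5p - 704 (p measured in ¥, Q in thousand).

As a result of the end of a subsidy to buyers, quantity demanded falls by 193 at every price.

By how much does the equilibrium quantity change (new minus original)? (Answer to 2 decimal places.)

-87.73

Initially, 1650 - 6p = 5p - 704, so 2354 = 11p and p = 214, Q = 366.
After the shift, demand is Qd = 1457 - 6p and supply is Qs = 5p - 704.
Clearing the new market: 1457 - 6p = 5p - 704, so p = 2161/11 ≈ 196.4545 and Q = 3061/11 ≈ 278.2727.
ΔQ = 278.2727 − 366 = -87.73.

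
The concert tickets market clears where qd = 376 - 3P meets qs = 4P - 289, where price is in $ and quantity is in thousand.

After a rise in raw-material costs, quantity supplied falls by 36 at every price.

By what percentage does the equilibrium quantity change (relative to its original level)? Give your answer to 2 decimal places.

Initially, 376 - 3P = 4P - 289, so 665 = 7P and P = 95, q = 91.
With the change applied: demand qd = 376 - 3P, supply qs = 4P - 325.
Clearing the new market: 376 - 3P = 4P - 325, so P = 701/7 ≈ 100.1429 and q = 529/7 ≈ 75.5714.
%Δq = (75.5714 − 91) / 91 × 100 = -16.95%.

-16.95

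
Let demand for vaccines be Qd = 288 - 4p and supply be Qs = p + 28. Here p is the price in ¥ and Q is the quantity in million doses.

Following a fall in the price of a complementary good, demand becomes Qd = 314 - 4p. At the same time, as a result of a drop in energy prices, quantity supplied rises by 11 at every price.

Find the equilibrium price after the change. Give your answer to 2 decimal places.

Solve the original market: 288 - 4p = p + 28, hence p = 52 and Q = 80.
The shock moves the curves to Qd = 314 - 4p and Qs = p + 39.
Setting them equal: 314 - 4p = p + 39 → 275 = 5p, so p = 55 and Q = 94.

55.00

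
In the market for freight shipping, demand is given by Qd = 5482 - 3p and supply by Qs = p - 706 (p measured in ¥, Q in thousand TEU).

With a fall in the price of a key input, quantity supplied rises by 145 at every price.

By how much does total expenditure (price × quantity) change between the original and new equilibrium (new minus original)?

+133807.8125

Initially, 5482 - 3p = p - 706, so 6188 = 4p and p = 1547, Q = 841.
After the shift, demand is Qd = 5482 - 3p and supply is Qs = p - 561.
Equate the new curves: 5482 - 3p = p - 561, giving 6043 = 4p, p = 1510.75, Q = 949.75.
Expenditure moves from 1547×841 = 1301027 to 1510.75×949.75 = 1434834.8125; change = +133807.8125.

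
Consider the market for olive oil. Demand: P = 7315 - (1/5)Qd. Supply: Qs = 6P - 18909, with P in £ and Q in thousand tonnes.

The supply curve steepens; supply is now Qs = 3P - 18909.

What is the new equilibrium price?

Solve the original market: 36575 - 5P = 6P - 18909, hence P = 5044 and Q = 11355.
With the change applied: demand Qd = 36575 - 5P, supply Qs = 3P - 18909.
Equate the new curves: 36575 - 5P = 3P - 18909, giving 55484 = 8P, P = 6935.5, Q = 1897.5.

6935.5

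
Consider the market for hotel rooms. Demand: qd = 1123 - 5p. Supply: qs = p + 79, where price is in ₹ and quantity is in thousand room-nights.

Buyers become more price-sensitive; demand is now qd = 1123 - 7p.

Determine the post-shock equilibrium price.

Before the shock: 1123 - 5p = p + 79 ⇒ 1044 = 6p ⇒ p = 174, q = 253.
With the change applied: demand qd = 1123 - 7p, supply qs = p + 79.
New equilibrium: 1123 - 7p = p + 79 ⇒ 1044 = 8p ⇒ p = 130.5, q = 209.5.

130.5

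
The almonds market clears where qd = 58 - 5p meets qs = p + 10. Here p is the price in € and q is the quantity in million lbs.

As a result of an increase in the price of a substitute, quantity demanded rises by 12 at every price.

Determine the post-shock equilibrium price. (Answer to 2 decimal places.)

Original equilibrium: 58 - 5p = p + 10 gives 48 = 6p, so p = 8 and q = 18.
With the change applied: demand qd = 70 - 5p, supply qs = p + 10.
New equilibrium: 70 - 5p = p + 10 ⇒ 60 = 6p ⇒ p = 10, q = 20.

10.00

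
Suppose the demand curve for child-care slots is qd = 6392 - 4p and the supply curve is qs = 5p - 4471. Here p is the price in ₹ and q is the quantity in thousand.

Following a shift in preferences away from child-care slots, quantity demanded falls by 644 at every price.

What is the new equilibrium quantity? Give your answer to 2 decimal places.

1206.22

Before the shock: 6392 - 4p = 5p - 4471 ⇒ 10863 = 9p ⇒ p = 1207, q = 1564.
The shock moves the curves to qd = 5748 - 4p and qs = 5p - 4471.
Equate the new curves: 5748 - 4p = 5p - 4471, giving 10219 = 9p, p = 10219/9 ≈ 1135.4444, q = 10856/9 ≈ 1206.2222.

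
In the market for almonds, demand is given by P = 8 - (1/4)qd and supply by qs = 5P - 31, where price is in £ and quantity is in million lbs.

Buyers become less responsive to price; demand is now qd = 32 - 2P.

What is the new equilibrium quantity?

Solve the original market: 32 - 4P = 5P - 31, hence P = 7 and q = 4.
After the shift, demand is qd = 32 - 2P and supply is qs = 5P - 31.
Equate the new curves: 32 - 2P = 5P - 31, giving 63 = 7P, P = 9, q = 14.

14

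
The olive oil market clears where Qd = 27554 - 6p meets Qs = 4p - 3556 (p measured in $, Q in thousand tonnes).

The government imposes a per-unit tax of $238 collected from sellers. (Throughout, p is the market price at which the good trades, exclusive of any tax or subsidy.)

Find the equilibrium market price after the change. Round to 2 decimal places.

Solve the original market: 27554 - 6p = 4p - 3556, hence p = 3111 and Q = 8888.
Since sellers keep the price net of the tax, the effective supply curve becomes Qs = 4p - 4508.
Clearing the new market: 27554 - 6p = 4p - 4508, so p = 3206.2 and Q = 8316.8.

3206.20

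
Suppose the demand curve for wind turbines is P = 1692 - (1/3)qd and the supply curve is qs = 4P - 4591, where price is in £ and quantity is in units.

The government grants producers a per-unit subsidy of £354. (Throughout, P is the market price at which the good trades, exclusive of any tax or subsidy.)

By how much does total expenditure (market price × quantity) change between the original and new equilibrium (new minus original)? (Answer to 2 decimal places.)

+526578.61

Original equilibrium: 5076 - 3P = 4P - 4591 gives 9667 = 7P, so P = 1381 and q = 933.
Since sellers receive the price plus the subsidy, the effective supply curve becomes qs = 4P - 3175.
Setting them equal: 5076 - 3P = 4P - 3175 → 8251 = 7P, so P = 8251/7 ≈ 1178.7143 and q = 10779/7 ≈ 1539.8571.
Expenditure moves from 1381×933 = 1288473 to 1178.7143×1539.8571 = 1815051.6122; change = +526578.61.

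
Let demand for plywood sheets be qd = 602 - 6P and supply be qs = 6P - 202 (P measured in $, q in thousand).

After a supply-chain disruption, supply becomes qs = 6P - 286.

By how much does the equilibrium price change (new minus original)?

Solve the original market: 602 - 6P = 6P - 202, hence P = 67 and q = 200.
After the shift, demand is qd = 602 - 6P and supply is qs = 6P - 286.
New equilibrium: 602 - 6P = 6P - 286 ⇒ 888 = 12P ⇒ P = 74, q = 158.
ΔP = 74 − 67 = +7.

+7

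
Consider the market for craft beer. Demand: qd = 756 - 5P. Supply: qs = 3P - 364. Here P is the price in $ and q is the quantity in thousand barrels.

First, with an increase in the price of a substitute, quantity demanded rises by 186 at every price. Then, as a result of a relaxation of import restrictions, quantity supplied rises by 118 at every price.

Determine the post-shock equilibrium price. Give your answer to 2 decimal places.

148.50

Solve the original market: 756 - 5P = 3P - 364, hence P = 140 and q = 56.
After the shift, demand is qd = 942 - 5P and supply is qs = 3P - 246.
Equate the new curves: 942 - 5P = 3P - 246, giving 1188 = 8P, P = 148.5, q = 199.5.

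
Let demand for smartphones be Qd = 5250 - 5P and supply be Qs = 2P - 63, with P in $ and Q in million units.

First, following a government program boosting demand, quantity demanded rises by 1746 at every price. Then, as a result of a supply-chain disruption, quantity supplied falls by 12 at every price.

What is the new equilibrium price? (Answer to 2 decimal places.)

1010.14

Initially, 5250 - 5P = 2P - 63, so 5313 = 7P and P = 759, Q = 1455.
The shock moves the curves to Qd = 6996 - 5P and Qs = 2P - 75.
New equilibrium: 6996 - 5P = 2P - 75 ⇒ 7071 = 7P ⇒ P = 7071/7 ≈ 1010.1429, Q = 13617/7 ≈ 1945.2857.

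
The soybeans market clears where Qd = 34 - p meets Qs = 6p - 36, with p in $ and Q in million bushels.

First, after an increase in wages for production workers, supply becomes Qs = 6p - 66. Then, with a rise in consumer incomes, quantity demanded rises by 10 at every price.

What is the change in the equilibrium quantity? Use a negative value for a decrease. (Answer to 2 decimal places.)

Before the shock: 34 - p = 6p - 36 ⇒ 70 = 7p ⇒ p = 10, Q = 24.
After the shift, demand is Qd = 44 - p and supply is Qs = 6p - 66.
New equilibrium: 44 - p = 6p - 66 ⇒ 110 = 7p ⇒ p = 110/7 ≈ 15.7143, Q = 198/7 ≈ 28.2857.
ΔQ = 28.2857 − 24 = +4.29.

+4.29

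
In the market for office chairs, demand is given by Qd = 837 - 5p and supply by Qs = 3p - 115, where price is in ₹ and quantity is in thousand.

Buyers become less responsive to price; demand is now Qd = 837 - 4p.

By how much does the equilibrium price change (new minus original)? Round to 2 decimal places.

Before the shock: 837 - 5p = 3p - 115 ⇒ 952 = 8p ⇒ p = 119, Q = 242.
The shock moves the curves to Qd = 837 - 4p and Qs = 3p - 115.
Equate the new curves: 837 - 4p = 3p - 115, giving 952 = 7p, p = 136, Q = 293.
Δp = 136 − 119 = +17.00.

+17.00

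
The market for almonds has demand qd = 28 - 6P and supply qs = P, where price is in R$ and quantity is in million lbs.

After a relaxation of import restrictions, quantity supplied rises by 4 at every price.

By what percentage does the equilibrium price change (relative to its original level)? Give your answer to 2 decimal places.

-14.29

Solve the original market: 28 - 6P = P, hence P = 4 and q = 4.
With the change applied: demand qd = 28 - 6P, supply qs = P + 4.
Equate the new curves: 28 - 6P = P + 4, giving 24 = 7P, P = 24/7 ≈ 3.4286, q = 52/7 ≈ 7.4286.
%ΔP = (3.4286 − 4) / 4 × 100 = -14.29%.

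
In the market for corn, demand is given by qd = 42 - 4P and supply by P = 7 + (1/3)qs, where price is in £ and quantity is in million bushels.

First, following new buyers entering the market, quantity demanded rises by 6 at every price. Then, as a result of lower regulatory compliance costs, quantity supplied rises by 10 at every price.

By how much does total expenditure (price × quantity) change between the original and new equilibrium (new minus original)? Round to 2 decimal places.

+66.41

Before the shock: 42 - 4P = 3P - 21 ⇒ 63 = 7P ⇒ P = 9, q = 6.
The new curves are qd = 48 - 4P (demand) and qs = 3P - 11 (supply).
New equilibrium: 48 - 4P = 3P - 11 ⇒ 59 = 7P ⇒ P = 59/7 ≈ 8.4286, q = 100/7 ≈ 14.2857.
Expenditure moves from 9×6 = 54 to 8.4286×14.2857 = 120.4082; change = +66.41.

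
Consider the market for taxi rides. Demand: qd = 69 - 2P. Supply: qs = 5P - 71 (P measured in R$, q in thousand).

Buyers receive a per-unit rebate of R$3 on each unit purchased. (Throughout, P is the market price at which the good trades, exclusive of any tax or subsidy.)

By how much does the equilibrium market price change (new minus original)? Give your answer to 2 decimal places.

Before the shock: 69 - 2P = 5P - 71 ⇒ 140 = 7P ⇒ P = 20, q = 29.
Since buyers' out-of-pocket price is the market price minus the rebate, the effective demand curve becomes qd = 75 - 2P.
Equate the new curves: 75 - 2P = 5P - 71, giving 146 = 7P, P = 146/7 ≈ 20.8571, q = 233/7 ≈ 33.2857.
ΔP = 20.8571 − 20 = +0.86.

+0.86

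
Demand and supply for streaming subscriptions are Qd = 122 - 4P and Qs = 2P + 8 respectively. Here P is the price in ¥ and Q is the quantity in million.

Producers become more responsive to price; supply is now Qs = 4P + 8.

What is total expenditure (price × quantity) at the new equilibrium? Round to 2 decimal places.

926.25

Solve the original market: 122 - 4P = 2P + 8, hence P = 19 and Q = 46.
With the change applied: demand Qd = 122 - 4P, supply Qs = 4P + 8.
Equate the new curves: 122 - 4P = 4P + 8, giving 114 = 8P, P = 14.25, Q = 65.
New expenditure = 14.25 × 65 = 926.25.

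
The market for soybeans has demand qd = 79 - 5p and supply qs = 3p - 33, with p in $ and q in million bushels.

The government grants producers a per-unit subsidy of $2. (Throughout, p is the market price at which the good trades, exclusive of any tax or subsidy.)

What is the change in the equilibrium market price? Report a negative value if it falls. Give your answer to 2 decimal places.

Solve the original market: 79 - 5p = 3p - 33, hence p = 14 and q = 9.
Since sellers receive the price plus the subsidy, the effective supply curve becomes qs = 3p - 27.
New equilibrium: 79 - 5p = 3p - 27 ⇒ 106 = 8p ⇒ p = 13.25, q = 12.75.
Δp = 13.25 − 14 = -0.75.

-0.75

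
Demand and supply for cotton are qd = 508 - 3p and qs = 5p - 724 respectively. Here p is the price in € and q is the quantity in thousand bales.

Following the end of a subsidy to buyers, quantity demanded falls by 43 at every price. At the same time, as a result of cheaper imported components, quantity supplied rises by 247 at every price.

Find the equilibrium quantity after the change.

111.75

Solve the original market: 508 - 3p = 5p - 724, hence p = 154 and q = 46.
The new curves are qd = 465 - 3p (demand) and qs = 5p - 477 (supply).
Equate the new curves: 465 - 3p = 5p - 477, giving 942 = 8p, p = 117.75, q = 111.75.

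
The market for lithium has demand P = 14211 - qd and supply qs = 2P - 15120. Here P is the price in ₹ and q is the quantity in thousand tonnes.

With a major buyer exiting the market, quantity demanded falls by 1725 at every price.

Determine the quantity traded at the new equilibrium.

Original equilibrium: 14211 - P = 2P - 15120 gives 29331 = 3P, so P = 9777 and q = 4434.
With the change applied: demand qd = 12486 - P, supply qs = 2P - 15120.
New equilibrium: 12486 - P = 2P - 15120 ⇒ 27606 = 3P ⇒ P = 9202, q = 3284.

3284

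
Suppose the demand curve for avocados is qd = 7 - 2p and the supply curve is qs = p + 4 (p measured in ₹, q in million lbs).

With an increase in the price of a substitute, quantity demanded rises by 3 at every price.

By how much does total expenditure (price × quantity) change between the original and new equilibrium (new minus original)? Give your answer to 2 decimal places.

Original equilibrium: 7 - 2p = p + 4 gives 3 = 3p, so p = 1 and q = 5.
The shock moves the curves to qd = 10 - 2p and qs = p + 4.
Clearing the new market: 10 - 2p = p + 4, so p = 2 and q = 6.
Expenditure moves from 1×5 = 5 to 2×6 = 12; change = +7.00.

+7.00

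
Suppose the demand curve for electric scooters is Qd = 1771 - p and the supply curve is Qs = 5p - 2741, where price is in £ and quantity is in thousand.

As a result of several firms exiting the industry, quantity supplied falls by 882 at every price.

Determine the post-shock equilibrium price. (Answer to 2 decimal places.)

Initially, 1771 - p = 5p - 2741, so 4512 = 6p and p = 752, Q = 1019.
The new curves are Qd = 1771 - p (demand) and Qs = 5p - 3623 (supply).
New equilibrium: 1771 - p = 5p - 3623 ⇒ 5394 = 6p ⇒ p = 899, Q = 872.

899.00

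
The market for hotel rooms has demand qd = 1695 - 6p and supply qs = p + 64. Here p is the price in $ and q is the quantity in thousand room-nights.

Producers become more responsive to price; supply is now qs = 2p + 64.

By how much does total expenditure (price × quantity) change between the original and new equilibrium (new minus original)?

Before the shock: 1695 - 6p = p + 64 ⇒ 1631 = 7p ⇒ p = 233, q = 297.
With the change applied: demand qd = 1695 - 6p, supply qs = 2p + 64.
Equate the new curves: 1695 - 6p = 2p + 64, giving 1631 = 8p, p = 203.875, q = 471.75.
Expenditure moves from 233×297 = 69201 to 203.875×471.75 = 96178.03125; change = +26977.03125.

+26977.03125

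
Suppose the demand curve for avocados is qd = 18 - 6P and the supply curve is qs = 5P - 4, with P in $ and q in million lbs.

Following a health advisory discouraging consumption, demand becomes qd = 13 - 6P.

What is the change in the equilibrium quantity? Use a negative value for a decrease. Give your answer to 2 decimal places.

-2.27

Original equilibrium: 18 - 6P = 5P - 4 gives 22 = 11P, so P = 2 and q = 6.
After the shift, demand is qd = 13 - 6P and supply is qs = 5P - 4.
Clearing the new market: 13 - 6P = 5P - 4, so P = 17/11 ≈ 1.5455 and q = 41/11 ≈ 3.7273.
Δq = 3.7273 − 6 = -2.27.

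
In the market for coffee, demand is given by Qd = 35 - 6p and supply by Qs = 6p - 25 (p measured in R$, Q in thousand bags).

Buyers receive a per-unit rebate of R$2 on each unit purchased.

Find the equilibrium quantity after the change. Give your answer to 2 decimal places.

11.00

Solve the original market: 35 - 6p = 6p - 25, hence p = 5 and Q = 5.
Since buyers' out-of-pocket price is the market price minus the rebate, the effective demand curve becomes Qd = 47 - 6p.
Setting them equal: 47 - 6p = 6p - 25 → 72 = 12p, so p = 6 and Q = 11.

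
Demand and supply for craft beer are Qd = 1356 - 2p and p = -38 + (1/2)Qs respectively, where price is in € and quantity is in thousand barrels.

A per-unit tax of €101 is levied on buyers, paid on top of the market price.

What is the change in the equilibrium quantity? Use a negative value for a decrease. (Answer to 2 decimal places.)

-101.00

Initially, 1356 - 2p = 2p + 76, so 1280 = 4p and p = 320, Q = 716.
Since buyers pay the price plus the tax, the effective demand curve becomes Qd = 1154 - 2p.
Clearing the new market: 1154 - 2p = 2p + 76, so p = 269.5 and Q = 615.
ΔQ = 615 − 716 = -101.00.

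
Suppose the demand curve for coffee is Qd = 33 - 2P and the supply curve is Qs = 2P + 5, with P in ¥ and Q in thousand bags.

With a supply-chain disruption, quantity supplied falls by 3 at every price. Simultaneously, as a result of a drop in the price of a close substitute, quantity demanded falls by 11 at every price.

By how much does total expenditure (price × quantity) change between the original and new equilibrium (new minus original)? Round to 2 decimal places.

Original equilibrium: 33 - 2P = 2P + 5 gives 28 = 4P, so P = 7 and Q = 19.
With the change applied: demand Qd = 22 - 2P, supply Qs = 2P + 2.
Clearing the new market: 22 - 2P = 2P + 2, so P = 5 and Q = 12.
Expenditure moves from 7×19 = 133 to 5×12 = 60; change = -73.00.

-73.00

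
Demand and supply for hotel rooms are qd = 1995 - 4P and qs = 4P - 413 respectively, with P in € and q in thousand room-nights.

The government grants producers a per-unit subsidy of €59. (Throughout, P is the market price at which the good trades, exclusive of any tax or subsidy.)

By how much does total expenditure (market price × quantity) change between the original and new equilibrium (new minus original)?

Initially, 1995 - 4P = 4P - 413, so 2408 = 8P and P = 301, q = 791.
Since sellers receive the price plus the subsidy, the effective supply curve becomes qs = 4P - 177.
Setting them equal: 1995 - 4P = 4P - 177 → 2172 = 8P, so P = 271.5 and q = 909.
Expenditure moves from 301×791 = 238091 to 271.5×909 = 246793.5; change = +8702.5.

+8702.5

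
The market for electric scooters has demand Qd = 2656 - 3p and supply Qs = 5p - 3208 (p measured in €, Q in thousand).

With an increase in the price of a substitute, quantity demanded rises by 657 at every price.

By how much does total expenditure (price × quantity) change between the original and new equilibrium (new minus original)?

Before the shock: 2656 - 3p = 5p - 3208 ⇒ 5864 = 8p ⇒ p = 733, Q = 457.
The shock moves the curves to Qd = 3313 - 3p and Qs = 5p - 3208.
Setting them equal: 3313 - 3p = 5p - 3208 → 6521 = 8p, so p = 815.125 and Q = 867.625.
Expenditure moves from 733×457 = 334981 to 815.125×867.625 = 707222.828125; change = +372241.828125.

+372241.828125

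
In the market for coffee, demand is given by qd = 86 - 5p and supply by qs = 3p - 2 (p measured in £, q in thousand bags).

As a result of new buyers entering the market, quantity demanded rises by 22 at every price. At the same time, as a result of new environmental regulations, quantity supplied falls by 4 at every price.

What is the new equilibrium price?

14.25

Before the shock: 86 - 5p = 3p - 2 ⇒ 88 = 8p ⇒ p = 11, q = 31.
The shock moves the curves to qd = 108 - 5p and qs = 3p - 6.
Setting them equal: 108 - 5p = 3p - 6 → 114 = 8p, so p = 14.25 and q = 36.75.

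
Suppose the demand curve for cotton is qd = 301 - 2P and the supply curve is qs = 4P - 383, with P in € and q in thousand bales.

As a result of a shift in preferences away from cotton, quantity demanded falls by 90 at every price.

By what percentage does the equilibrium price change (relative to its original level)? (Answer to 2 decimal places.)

Solve the original market: 301 - 2P = 4P - 383, hence P = 114 and q = 73.
After the shift, demand is qd = 211 - 2P and supply is qs = 4P - 383.
Setting them equal: 211 - 2P = 4P - 383 → 594 = 6P, so P = 99 and q = 13.
%ΔP = (99 − 114) / 114 × 100 = -13.16%.

-13.16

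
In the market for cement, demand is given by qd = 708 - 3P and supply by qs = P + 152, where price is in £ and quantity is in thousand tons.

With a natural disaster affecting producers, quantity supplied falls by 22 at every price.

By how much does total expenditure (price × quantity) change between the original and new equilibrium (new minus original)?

-783.75

Solve the original market: 708 - 3P = P + 152, hence P = 139 and q = 291.
After the shift, demand is qd = 708 - 3P and supply is qs = P + 130.
New equilibrium: 708 - 3P = P + 130 ⇒ 578 = 4P ⇒ P = 144.5, q = 274.5.
Expenditure moves from 139×291 = 40449 to 144.5×274.5 = 39665.25; change = -783.75.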